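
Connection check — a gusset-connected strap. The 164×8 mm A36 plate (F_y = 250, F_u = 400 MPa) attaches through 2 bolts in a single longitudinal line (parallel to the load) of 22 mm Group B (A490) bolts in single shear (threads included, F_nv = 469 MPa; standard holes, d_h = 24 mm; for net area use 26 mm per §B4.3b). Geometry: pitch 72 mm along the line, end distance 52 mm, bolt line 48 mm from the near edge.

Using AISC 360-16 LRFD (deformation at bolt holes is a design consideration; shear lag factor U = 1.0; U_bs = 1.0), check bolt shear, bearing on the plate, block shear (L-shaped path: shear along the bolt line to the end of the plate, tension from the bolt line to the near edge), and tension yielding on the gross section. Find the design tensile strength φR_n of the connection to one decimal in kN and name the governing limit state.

Bolt shear: A_b = π(22)²/4 = 380.13 mm². φR_n = 0.75 × 469 × 380.13 × 2 × 1 = 267.4 kN.
Bearing (8 mm plate, F_u = 400 MPa): end bolts L_c = 52 − 24/2 = 40, R_n = min(1.2×40×8×400, 2.4×22×8×400) = 153.6 kN/bolt; interior L_c = 72 − 24 = 48, R_n = 168.96 kN/bolt. φR_n = 0.75 × (1×153.6 + 1×168.96) = 241.9 kN.
Block shear: shear path 1×[52+1×72] = 1×124 mm, A_gv = 992, A_nv = 1×(124 − 1.5×26)×8 = 680 mm²; tension to near edge: (48 − 0.5×26)×8 = 280 mm². R_n = min(0.6×400×680, 0.6×250×992) + 1.0×400×280 = min(163.2, 148.8) + 112 = 260.8 kN. φR_n = 0.75 × 260.8 = 195.6 kN.
Tension yield (gross): A_g = 164×8 = 1312 mm². φR_n = 0.90 × 250 × 1312 = 295.2 kN.
Governing: min(267.4, 241.9, 195.6, 295.2) = 195.6 kN → block shear.

195.6 kN (block shear governs)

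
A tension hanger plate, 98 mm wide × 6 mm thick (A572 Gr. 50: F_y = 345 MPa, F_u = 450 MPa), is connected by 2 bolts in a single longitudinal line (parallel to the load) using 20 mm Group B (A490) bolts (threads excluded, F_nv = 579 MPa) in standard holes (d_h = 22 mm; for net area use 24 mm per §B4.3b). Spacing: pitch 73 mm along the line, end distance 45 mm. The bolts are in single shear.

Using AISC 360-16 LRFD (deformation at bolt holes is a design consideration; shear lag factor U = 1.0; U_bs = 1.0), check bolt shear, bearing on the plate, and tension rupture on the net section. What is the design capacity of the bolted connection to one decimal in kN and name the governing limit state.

Bolt shear: A_b = π(20)²/4 = 314.16 mm². φR_n = 0.75 × 579 × 314.16 × 2 × 1 = 272.8 kN.
Bearing (6 mm plate, F_u = 450 MPa): end bolts L_c = 45 − 22/2 = 34, R_n = min(1.2×34×6×450, 2.4×20×6×450) = 110.16 kN/bolt; interior L_c = 73 − 22 = 51, R_n = 129.6 kN/bolt. φR_n = 0.75 × (1×110.16 + 1×129.6) = 179.8 kN.
Tension rupture (net): A_n = (98 − 1×24)×6 = 444 mm² (U = 1.0, A_e = A_n). φR_n = 0.75 × 450 × 444 = 149.9 kN.
Governing: min(272.8, 179.8, 149.9) = 149.9 kN → net-section rupture.

149.9 kN (net-section rupture governs)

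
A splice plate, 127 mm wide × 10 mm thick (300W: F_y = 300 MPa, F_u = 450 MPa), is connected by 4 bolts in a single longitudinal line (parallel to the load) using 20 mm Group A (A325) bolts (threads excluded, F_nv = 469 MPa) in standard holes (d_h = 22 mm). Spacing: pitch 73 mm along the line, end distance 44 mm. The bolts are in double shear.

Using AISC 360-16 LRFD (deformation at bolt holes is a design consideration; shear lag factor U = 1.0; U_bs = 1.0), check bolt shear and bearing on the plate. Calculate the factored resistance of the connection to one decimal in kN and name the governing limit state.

Bolt shear: A_b = π(20)²/4 = 314.16 mm². φR_n = 0.75 × 469 × 314.16 × 4 × 2 = 884.0 kN.
Bearing (10 mm plate, F_u = 450 MPa): end bolts L_c = 44 − 22/2 = 33, R_n = min(1.2×33×10×450, 2.4×20×10×450) = 178.2 kN/bolt; interior L_c = 73 − 22 = 51, R_n = 216 kN/bolt. φR_n = 0.75 × (1×178.2 + 3×216) = 619.7 kN.
Governing: min(884.0, 619.7) = 619.7 kN → bearing.

619.7 kN (bearing governs)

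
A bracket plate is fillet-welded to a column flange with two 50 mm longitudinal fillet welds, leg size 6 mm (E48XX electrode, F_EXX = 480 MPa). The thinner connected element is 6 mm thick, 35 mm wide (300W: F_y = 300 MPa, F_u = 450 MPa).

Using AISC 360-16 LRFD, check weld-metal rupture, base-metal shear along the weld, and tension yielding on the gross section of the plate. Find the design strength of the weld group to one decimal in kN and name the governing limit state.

Weld metal: throat = 0.707×6 = 4.242 mm, L = 2×50 = 100 mm. φR_n = 0.75 × 0.6 × 480 × 4.242 × 100 = 91.6 kN.
Base metal shear (6 mm plate): yield φR_n = 1.0×0.6×300×6×100 = 108.0 kN; rupture φR_n = 0.75×0.6×450×6×100 = 121.5 kN; take 108.0 kN (yield).
Tension yield (gross): A_g = 35×6 = 210 mm². φR_n = 0.90 × 300 × 210 = 56.7 kN.
Governing: min(91.6, 108.0, 56.7) = 56.7 kN → gross-section yield.

56.7 kN (gross-section yield governs)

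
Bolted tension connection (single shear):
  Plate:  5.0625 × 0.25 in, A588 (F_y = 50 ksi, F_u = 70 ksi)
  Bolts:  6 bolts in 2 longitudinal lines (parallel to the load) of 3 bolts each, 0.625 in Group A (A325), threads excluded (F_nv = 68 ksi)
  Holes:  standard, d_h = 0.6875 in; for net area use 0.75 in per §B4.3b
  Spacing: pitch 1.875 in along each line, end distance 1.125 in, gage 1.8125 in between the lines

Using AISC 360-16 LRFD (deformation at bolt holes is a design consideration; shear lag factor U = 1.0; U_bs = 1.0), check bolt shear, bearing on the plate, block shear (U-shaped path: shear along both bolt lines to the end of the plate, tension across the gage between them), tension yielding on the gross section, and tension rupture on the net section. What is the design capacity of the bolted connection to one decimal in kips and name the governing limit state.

Bolt shear: A_b = π(0.625)²/4 = 0.3068 in². φR_n = 0.75 × 68 × 0.3068 × 6 × 1 = 93.9 kips.
Bearing (0.25 in plate, F_u = 70 ksi): end bolts L_c = 1.125 − 0.6875/2 = 0.78125, R_n = min(1.2×0.78125×0.25×70, 2.4×0.625×0.25×70) = 16.406 kips/bolt; interior L_c = 1.875 − 0.6875 = 1.1875, R_n = 24.938 kips/bolt. φR_n = 0.75 × (2×16.406 + 4×24.938) = 99.4 kips.
Block shear: shear path 2×[1.125+2×1.875] = 2×4.875 in, A_gv = 2.4375, A_nv = 2×(4.875 − 2.5×0.75)×0.25 = 1.5 in²; tension across gage: (1.8125 − 1×0.75)×0.25 = 0.26563 in². R_n = min(0.6×70×1.5, 0.6×50×2.4375) + 1.0×70×0.26563 = min(63, 73.125) + 18.594 = 81.594 kips. φR_n = 0.75 × 81.594 = 61.2 kips.
Tension yield (gross): A_g = 5.0625×0.25 = 1.2656 in². φR_n = 0.90 × 50 × 1.2656 = 57.0 kips.
Tension rupture (net): A_n = (5.0625 − 2×0.75)×0.25 = 0.89063 in² (U = 1.0, A_e = A_n). φR_n = 0.75 × 70 × 0.89063 = 46.8 kips.
Governing: min(93.9, 99.4, 61.2, 57.0, 46.8) = 46.8 kips → net-section rupture.

46.8 kips (net-section rupture governs)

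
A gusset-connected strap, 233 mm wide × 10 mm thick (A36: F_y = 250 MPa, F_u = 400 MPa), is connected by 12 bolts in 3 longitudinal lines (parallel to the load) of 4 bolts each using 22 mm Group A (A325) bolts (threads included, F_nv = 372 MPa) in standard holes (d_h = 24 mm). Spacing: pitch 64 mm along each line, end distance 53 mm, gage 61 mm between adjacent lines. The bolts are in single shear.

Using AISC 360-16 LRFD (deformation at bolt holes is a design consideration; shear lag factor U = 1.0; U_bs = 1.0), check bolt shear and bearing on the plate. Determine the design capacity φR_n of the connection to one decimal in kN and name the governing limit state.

1272.7 kN (bolt shear governs)

Bolt shear: A_b = π(22)²/4 = 380.13 mm². φR_n = 0.75 × 372 × 380.13 × 12 × 1 = 1272.7 kN.
Bearing (10 mm plate, F_u = 400 MPa): end bolts L_c = 53 − 24/2 = 41, R_n = min(1.2×41×10×400, 2.4×22×10×400) = 196.8 kN/bolt; interior L_c = 64 − 24 = 40, R_n = 192 kN/bolt. φR_n = 0.75 × (3×196.8 + 9×192) = 1738.8 kN.
Governing: min(1272.7, 1738.8) = 1272.7 kN → bolt shear.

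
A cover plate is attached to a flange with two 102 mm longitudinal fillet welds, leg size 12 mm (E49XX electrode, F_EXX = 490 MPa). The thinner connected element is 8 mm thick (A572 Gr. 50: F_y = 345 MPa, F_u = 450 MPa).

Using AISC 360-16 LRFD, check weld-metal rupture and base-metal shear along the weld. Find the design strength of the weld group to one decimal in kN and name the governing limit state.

330.5 kN (base-metal shear governs)

Weld metal: throat = 0.707×12 = 8.484 mm, L = 2×102 = 204 mm. φR_n = 0.75 × 0.6 × 490 × 8.484 × 204 = 381.6 kN.
Base metal shear (8 mm plate): yield φR_n = 1.0×0.6×345×8×204 = 337.8 kN; rupture φR_n = 0.75×0.6×450×8×204 = 330.5 kN; take 330.5 kN (rupture).
Governing: min(381.6, 330.5) = 330.5 kN → base-metal shear.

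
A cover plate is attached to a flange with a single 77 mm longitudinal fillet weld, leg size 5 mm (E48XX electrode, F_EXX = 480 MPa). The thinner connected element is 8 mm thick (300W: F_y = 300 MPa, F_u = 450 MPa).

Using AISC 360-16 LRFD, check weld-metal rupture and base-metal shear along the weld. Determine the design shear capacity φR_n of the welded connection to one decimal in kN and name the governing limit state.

Weld metal: throat = 0.707×5 = 3.535 mm, L = 77 mm. φR_n = 0.75 × 0.6 × 480 × 3.535 × 77 = 58.8 kN.
Base metal shear (8 mm plate): yield φR_n = 1.0×0.6×300×8×77 = 110.9 kN; rupture φR_n = 0.75×0.6×450×8×77 = 124.7 kN; take 110.9 kN (yield).
Governing: min(58.8, 110.9) = 58.8 kN → weld metal.

58.8 kN (weld metal governs)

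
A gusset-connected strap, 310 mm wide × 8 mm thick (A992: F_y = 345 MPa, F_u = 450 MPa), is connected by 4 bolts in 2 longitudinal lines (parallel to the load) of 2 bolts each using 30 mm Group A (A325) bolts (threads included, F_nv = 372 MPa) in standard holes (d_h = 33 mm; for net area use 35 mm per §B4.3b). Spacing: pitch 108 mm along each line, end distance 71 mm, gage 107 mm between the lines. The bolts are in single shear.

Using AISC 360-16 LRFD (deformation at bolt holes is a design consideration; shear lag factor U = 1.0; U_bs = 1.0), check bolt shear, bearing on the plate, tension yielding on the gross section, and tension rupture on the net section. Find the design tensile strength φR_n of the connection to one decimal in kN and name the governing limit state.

Bolt shear: A_b = π(30)²/4 = 706.86 mm². φR_n = 0.75 × 372 × 706.86 × 4 × 1 = 788.9 kN.
Bearing (8 mm plate, F_u = 450 MPa): end bolts L_c = 71 − 33/2 = 54.5, R_n = min(1.2×54.5×8×450, 2.4×30×8×450) = 235.44 kN/bolt; interior L_c = 108 − 33 = 75, R_n = 259.2 kN/bolt. φR_n = 0.75 × (2×235.44 + 2×259.2) = 742.0 kN.
Tension yield (gross): A_g = 310×8 = 2480 mm². φR_n = 0.90 × 345 × 2480 = 770.0 kN.
Tension rupture (net): A_n = (310 − 2×35)×8 = 1920 mm² (U = 1.0, A_e = A_n). φR_n = 0.75 × 450 × 1920 = 648.0 kN.
Governing: min(788.9, 742.0, 770.0, 648.0) = 648.0 kN → net-section rupture.

648.0 kN (net-section rupture governs)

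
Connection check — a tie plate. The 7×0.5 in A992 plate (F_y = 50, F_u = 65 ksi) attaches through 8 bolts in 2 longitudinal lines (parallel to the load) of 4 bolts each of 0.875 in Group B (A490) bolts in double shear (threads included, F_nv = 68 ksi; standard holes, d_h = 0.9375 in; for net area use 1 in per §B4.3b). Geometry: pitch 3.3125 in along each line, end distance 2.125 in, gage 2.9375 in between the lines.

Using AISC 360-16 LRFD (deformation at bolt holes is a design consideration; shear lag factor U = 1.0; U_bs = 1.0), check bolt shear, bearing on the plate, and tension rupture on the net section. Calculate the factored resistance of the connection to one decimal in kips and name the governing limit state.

Bolt shear: A_b = π(0.875)²/4 = 0.60132 in². φR_n = 0.75 × 68 × 0.60132 × 8 × 2 = 490.7 kips.
Bearing (0.5 in plate, F_u = 65 ksi): end bolts L_c = 2.125 − 0.9375/2 = 1.65625, R_n = min(1.2×1.65625×0.5×65, 2.4×0.875×0.5×65) = 64.594 kips/bolt; interior L_c = 3.3125 − 0.9375 = 2.375, R_n = 68.25 kips/bolt. φR_n = 0.75 × (2×64.594 + 6×68.25) = 404.0 kips.
Tension rupture (net): A_n = (7 − 2×1)×0.5 = 2.5 in² (U = 1.0, A_e = A_n). φR_n = 0.75 × 65 × 2.5 = 121.9 kips.
Governing: min(490.7, 404.0, 121.9) = 121.9 kips → net-section rupture.

121.9 kips (net-section rupture governs)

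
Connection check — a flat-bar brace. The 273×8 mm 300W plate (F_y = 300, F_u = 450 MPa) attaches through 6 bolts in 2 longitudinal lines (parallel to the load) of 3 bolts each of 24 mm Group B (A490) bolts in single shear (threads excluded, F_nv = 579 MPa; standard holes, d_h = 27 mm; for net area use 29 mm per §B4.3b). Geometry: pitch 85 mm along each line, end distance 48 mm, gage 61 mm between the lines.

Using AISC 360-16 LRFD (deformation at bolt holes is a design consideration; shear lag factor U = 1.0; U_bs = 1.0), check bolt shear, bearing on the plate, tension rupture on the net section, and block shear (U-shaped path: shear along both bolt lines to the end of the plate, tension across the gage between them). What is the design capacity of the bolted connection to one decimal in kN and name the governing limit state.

557.3 kN (block shear governs)

Bolt shear: A_b = π(24)²/4 = 452.39 mm². φR_n = 0.75 × 579 × 452.39 × 6 × 1 = 1178.7 kN.
Bearing (8 mm plate, F_u = 450 MPa): end bolts L_c = 48 − 27/2 = 34.5, R_n = min(1.2×34.5×8×450, 2.4×24×8×450) = 149.04 kN/bolt; interior L_c = 85 − 27 = 58, R_n = 207.36 kN/bolt. φR_n = 0.75 × (2×149.04 + 4×207.36) = 845.6 kN.
Tension rupture (net): A_n = (273 − 2×29)×8 = 1720 mm² (U = 1.0, A_e = A_n). φR_n = 0.75 × 450 × 1720 = 580.5 kN.
Block shear: shear path 2×[48+2×85] = 2×218 mm, A_gv = 3488, A_nv = 2×(218 − 2.5×29)×8 = 2328 mm²; tension across gage: (61 − 1×29)×8 = 256 mm². R_n = min(0.6×450×2328, 0.6×300×3488) + 1.0×450×256 = min(628.56, 627.84) + 115.2 = 743.04 kN. φR_n = 0.75 × 743.04 = 557.3 kN.
Governing: min(1178.7, 845.6, 580.5, 557.3) = 557.3 kN → block shear.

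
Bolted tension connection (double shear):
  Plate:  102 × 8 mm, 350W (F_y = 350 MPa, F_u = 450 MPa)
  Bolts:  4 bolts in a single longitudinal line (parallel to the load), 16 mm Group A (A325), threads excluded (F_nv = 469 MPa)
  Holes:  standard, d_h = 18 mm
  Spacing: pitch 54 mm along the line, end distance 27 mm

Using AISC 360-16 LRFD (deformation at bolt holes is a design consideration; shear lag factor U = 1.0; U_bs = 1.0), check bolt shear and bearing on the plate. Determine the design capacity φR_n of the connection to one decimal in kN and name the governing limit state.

Bolt shear: A_b = π(16)²/4 = 201.06 mm². φR_n = 0.75 × 469 × 201.06 × 4 × 2 = 565.8 kN.
Bearing (8 mm plate, F_u = 450 MPa): end bolts L_c = 27 − 18/2 = 18, R_n = min(1.2×18×8×450, 2.4×16×8×450) = 77.76 kN/bolt; interior L_c = 54 − 18 = 36, R_n = 138.24 kN/bolt. φR_n = 0.75 × (1×77.76 + 3×138.24) = 369.4 kN.
Governing: min(565.8, 369.4) = 369.4 kN → bearing.

369.4 kN (bearing governs)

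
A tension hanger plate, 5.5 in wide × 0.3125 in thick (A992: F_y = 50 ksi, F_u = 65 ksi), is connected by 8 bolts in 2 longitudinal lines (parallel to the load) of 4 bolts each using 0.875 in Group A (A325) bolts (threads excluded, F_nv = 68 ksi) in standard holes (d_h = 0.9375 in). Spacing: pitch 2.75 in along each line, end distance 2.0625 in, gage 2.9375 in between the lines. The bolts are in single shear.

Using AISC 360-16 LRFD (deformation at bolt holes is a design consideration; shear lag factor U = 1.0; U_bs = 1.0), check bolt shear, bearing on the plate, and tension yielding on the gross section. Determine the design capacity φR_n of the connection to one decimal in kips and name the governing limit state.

77.3 kips (gross-section yield governs)

Bolt shear: A_b = π(0.875)²/4 = 0.60132 in². φR_n = 0.75 × 68 × 0.60132 × 8 × 1 = 245.3 kips.
Bearing (0.3125 in plate, F_u = 65 ksi): end bolts L_c = 2.0625 − 0.9375/2 = 1.59375, R_n = min(1.2×1.59375×0.3125×65, 2.4×0.875×0.3125×65) = 38.848 kips/bolt; interior L_c = 2.75 − 0.9375 = 1.8125, R_n = 42.656 kips/bolt. φR_n = 0.75 × (2×38.848 + 6×42.656) = 250.2 kips.
Tension yield (gross): A_g = 5.5×0.3125 = 1.7188 in². φR_n = 0.90 × 50 × 1.7188 = 77.3 kips.
Governing: min(245.3, 250.2, 77.3) = 77.3 kips → gross-section yield.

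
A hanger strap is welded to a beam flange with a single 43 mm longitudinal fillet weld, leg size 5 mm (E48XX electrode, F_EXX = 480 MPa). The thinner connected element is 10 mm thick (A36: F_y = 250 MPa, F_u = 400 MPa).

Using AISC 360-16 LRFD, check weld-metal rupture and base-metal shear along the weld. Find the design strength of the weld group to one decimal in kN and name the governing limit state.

Weld metal: throat = 0.707×5 = 3.535 mm, L = 43 mm. φR_n = 0.75 × 0.6 × 480 × 3.535 × 43 = 32.8 kN.
Base metal shear (10 mm plate): yield φR_n = 1.0×0.6×250×10×43 = 64.5 kN; rupture φR_n = 0.75×0.6×400×10×43 = 77.4 kN; take 64.5 kN (yield).
Governing: min(32.8, 64.5) = 32.8 kN → weld metal.

32.8 kN (weld metal governs)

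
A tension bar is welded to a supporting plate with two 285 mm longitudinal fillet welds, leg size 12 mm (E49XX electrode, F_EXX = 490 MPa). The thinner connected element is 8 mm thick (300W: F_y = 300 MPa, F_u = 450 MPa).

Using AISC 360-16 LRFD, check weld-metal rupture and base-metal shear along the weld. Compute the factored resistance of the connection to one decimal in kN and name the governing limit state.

820.8 kN (base-metal shear governs)

Weld metal: throat = 0.707×12 = 8.484 mm, L = 2×285 = 570 mm. φR_n = 0.75 × 0.6 × 490 × 8.484 × 570 = 1066.3 kN.
Base metal shear (8 mm plate): yield φR_n = 1.0×0.6×300×8×570 = 820.8 kN; rupture φR_n = 0.75×0.6×450×8×570 = 923.4 kN; take 820.8 kN (yield).
Governing: min(1066.3, 820.8) = 820.8 kN → base-metal shear.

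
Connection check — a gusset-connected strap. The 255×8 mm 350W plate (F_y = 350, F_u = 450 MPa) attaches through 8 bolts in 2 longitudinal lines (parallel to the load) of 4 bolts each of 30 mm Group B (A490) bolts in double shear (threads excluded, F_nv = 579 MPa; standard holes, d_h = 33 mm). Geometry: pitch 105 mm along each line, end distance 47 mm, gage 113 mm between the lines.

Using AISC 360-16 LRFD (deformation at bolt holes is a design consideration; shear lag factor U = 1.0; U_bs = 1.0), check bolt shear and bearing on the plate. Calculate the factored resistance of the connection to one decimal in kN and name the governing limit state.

1364.0 kN (bearing governs)

Bolt shear: A_b = π(30)²/4 = 706.86 mm². φR_n = 0.75 × 579 × 706.86 × 8 × 2 = 4911.3 kN.
Bearing (8 mm plate, F_u = 450 MPa): end bolts L_c = 47 − 33/2 = 30.5, R_n = min(1.2×30.5×8×450, 2.4×30×8×450) = 131.76 kN/bolt; interior L_c = 105 − 33 = 72, R_n = 259.2 kN/bolt. φR_n = 0.75 × (2×131.76 + 6×259.2) = 1364.0 kN.
Governing: min(4911.3, 1364.0) = 1364.0 kN → bearing.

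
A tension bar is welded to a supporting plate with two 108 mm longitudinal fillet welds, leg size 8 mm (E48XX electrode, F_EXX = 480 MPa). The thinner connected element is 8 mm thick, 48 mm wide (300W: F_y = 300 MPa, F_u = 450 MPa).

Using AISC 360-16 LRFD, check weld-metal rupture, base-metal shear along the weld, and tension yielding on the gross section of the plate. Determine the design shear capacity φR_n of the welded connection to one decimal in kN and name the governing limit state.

Weld metal: throat = 0.707×8 = 5.656 mm, L = 2×108 = 216 mm. φR_n = 0.75 × 0.6 × 480 × 5.656 × 216 = 263.9 kN.
Base metal shear (8 mm plate): yield φR_n = 1.0×0.6×300×8×216 = 311.0 kN; rupture φR_n = 0.75×0.6×450×8×216 = 349.9 kN; take 311.0 kN (yield).
Tension yield (gross): A_g = 48×8 = 384 mm². φR_n = 0.90 × 300 × 384 = 103.7 kN.
Governing: min(263.9, 311.0, 103.7) = 103.7 kN → gross-section yield.

103.7 kN (gross-section yield governs)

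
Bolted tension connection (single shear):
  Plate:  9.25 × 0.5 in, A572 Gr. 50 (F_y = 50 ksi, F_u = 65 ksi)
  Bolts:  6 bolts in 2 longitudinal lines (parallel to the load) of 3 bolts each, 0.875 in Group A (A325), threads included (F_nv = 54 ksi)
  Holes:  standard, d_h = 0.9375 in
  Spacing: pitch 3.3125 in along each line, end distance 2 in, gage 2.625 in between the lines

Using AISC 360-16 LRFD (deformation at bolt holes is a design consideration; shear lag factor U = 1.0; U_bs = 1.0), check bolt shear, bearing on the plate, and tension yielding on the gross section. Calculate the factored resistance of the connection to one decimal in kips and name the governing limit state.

Bolt shear: A_b = π(0.875)²/4 = 0.60132 in². φR_n = 0.75 × 54 × 0.60132 × 6 × 1 = 146.1 kips.
Bearing (0.5 in plate, F_u = 65 ksi): end bolts L_c = 2 − 0.9375/2 = 1.53125, R_n = min(1.2×1.53125×0.5×65, 2.4×0.875×0.5×65) = 59.719 kips/bolt; interior L_c = 3.3125 − 0.9375 = 2.375, R_n = 68.25 kips/bolt. φR_n = 0.75 × (2×59.719 + 4×68.25) = 294.3 kips.
Tension yield (gross): A_g = 9.25×0.5 = 4.625 in². φR_n = 0.90 × 50 × 4.625 = 208.1 kips.
Governing: min(146.1, 294.3, 208.1) = 146.1 kips → bolt shear.

146.1 kips (bolt shear governs)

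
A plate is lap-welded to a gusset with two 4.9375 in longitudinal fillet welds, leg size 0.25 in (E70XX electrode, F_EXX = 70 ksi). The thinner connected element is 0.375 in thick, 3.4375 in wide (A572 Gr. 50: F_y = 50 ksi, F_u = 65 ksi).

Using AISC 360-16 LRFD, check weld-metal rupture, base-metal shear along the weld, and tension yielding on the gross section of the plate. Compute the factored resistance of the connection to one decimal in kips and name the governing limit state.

Weld metal: throat = 0.707×0.25 = 0.17675 in, L = 2×4.9375 = 9.875 in. φR_n = 0.75 × 0.6 × 70 × 0.17675 × 9.875 = 55.0 kips.
Base metal shear (0.375 in plate): yield φR_n = 1.0×0.6×50×0.375×9.875 = 111.1 kips; rupture φR_n = 0.75×0.6×65×0.375×9.875 = 108.3 kips; take 108.3 kips (rupture).
Tension yield (gross): A_g = 3.4375×0.375 = 1.2891 in². φR_n = 0.90 × 50 × 1.2891 = 58.0 kips.
Governing: min(55.0, 108.3, 58.0) = 55.0 kips → weld metal.

55.0 kips (weld metal governs)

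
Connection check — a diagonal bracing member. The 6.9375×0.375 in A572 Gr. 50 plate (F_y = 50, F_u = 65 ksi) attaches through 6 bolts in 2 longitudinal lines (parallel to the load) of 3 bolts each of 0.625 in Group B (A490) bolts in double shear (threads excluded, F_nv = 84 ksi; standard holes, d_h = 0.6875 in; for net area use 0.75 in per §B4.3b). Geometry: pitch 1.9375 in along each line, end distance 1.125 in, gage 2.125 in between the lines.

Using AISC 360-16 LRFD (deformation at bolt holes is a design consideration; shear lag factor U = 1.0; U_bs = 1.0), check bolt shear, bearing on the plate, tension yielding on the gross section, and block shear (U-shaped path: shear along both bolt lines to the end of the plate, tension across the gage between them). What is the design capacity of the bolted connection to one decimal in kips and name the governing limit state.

93.7 kips (block shear governs)

Bolt shear: A_b = π(0.625)²/4 = 0.3068 in². φR_n = 0.75 × 84 × 0.3068 × 6 × 2 = 231.9 kips.
Bearing (0.375 in plate, F_u = 65 ksi): end bolts L_c = 1.125 − 0.6875/2 = 0.78125, R_n = min(1.2×0.78125×0.375×65, 2.4×0.625×0.375×65) = 22.852 kips/bolt; interior L_c = 1.9375 − 0.6875 = 1.25, R_n = 36.563 kips/bolt. φR_n = 0.75 × (2×22.852 + 4×36.563) = 144.0 kips.
Tension yield (gross): A_g = 6.9375×0.375 = 2.6016 in². φR_n = 0.90 × 50 × 2.6016 = 117.1 kips.
Block shear: shear path 2×[1.125+2×1.9375] = 2×5 in, A_gv = 3.75, A_nv = 2×(5 − 2.5×0.75)×0.375 = 2.3438 in²; tension across gage: (2.125 − 1×0.75)×0.375 = 0.51563 in². R_n = min(0.6×65×2.3438, 0.6×50×3.75) + 1.0×65×0.51563 = min(91.408, 112.5) + 33.516 = 124.92 kips. φR_n = 0.75 × 124.92 = 93.7 kips.
Governing: min(231.9, 144.0, 117.1, 93.7) = 93.7 kips → block shear.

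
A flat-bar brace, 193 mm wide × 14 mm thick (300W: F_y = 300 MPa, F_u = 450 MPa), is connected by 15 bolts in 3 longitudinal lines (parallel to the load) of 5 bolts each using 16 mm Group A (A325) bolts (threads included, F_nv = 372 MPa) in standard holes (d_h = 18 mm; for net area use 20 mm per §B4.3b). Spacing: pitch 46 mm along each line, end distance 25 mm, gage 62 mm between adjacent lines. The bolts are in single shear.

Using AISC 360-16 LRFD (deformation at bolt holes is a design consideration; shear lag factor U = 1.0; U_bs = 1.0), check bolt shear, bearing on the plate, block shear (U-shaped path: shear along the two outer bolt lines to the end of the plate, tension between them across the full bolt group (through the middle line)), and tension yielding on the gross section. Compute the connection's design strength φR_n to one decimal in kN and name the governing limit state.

Bolt shear: A_b = π(16)²/4 = 201.06 mm². φR_n = 0.75 × 372 × 201.06 × 15 × 1 = 841.4 kN.
Bearing (14 mm plate, F_u = 450 MPa): end bolts L_c = 25 − 18/2 = 16, R_n = min(1.2×16×14×450, 2.4×16×14×450) = 120.96 kN/bolt; interior L_c = 46 − 18 = 28, R_n = 211.68 kN/bolt. φR_n = 0.75 × (3×120.96 + 12×211.68) = 2177.3 kN.
Block shear: shear path 2×[25+4×46] = 2×209 mm, A_gv = 5852, A_nv = 2×(209 − 4.5×20)×14 = 3332 mm²; tension across gage: (124 − 2×20)×14 = 1176 mm². R_n = min(0.6×450×3332, 0.6×300×5852) + 1.0×450×1176 = min(899.64, 1053.4) + 529.2 = 1428.8 kN. φR_n = 0.75 × 1428.8 = 1071.6 kN.
Tension yield (gross): A_g = 193×14 = 2702 mm². φR_n = 0.90 × 300 × 2702 = 729.5 kN.
Governing: min(841.4, 2177.3, 1071.6, 729.5) = 729.5 kN → gross-section yield.

729.5 kN (gross-section yield governs)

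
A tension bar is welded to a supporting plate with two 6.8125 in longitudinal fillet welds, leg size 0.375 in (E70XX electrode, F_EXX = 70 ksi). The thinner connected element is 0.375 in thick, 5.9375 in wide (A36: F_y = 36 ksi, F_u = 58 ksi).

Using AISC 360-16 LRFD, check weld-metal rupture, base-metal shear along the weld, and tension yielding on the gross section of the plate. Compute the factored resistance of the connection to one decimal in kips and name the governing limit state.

Weld metal: throat = 0.707×0.375 = 0.26513 in, L = 2×6.8125 = 13.625 in. φR_n = 0.75 × 0.6 × 70 × 0.26513 × 13.625 = 113.8 kips.
Base metal shear (0.375 in plate): yield φR_n = 1.0×0.6×36×0.375×13.625 = 110.4 kips; rupture φR_n = 0.75×0.6×58×0.375×13.625 = 133.4 kips; take 110.4 kips (yield).
Tension yield (gross): A_g = 5.9375×0.375 = 2.2266 in². φR_n = 0.90 × 36 × 2.2266 = 72.1 kips.
Governing: min(113.8, 110.4, 72.1) = 72.1 kips → gross-section yield.

72.1 kips (gross-section yield governs)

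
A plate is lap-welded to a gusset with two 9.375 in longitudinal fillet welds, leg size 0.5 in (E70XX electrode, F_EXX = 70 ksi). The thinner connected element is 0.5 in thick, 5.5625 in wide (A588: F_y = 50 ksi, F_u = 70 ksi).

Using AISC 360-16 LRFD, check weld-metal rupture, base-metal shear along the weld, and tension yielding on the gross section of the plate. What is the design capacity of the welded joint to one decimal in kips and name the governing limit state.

125.2 kips (gross-section yield governs)

Weld metal: throat = 0.707×0.5 = 0.3535 in, L = 2×9.375 = 18.75 in. φR_n = 0.75 × 0.6 × 70 × 0.3535 × 18.75 = 208.8 kips.
Base metal shear (0.5 in plate): yield φR_n = 1.0×0.6×50×0.5×18.75 = 281.3 kips; rupture φR_n = 0.75×0.6×70×0.5×18.75 = 295.3 kips; take 281.3 kips (yield).
Tension yield (gross): A_g = 5.5625×0.5 = 2.7813 in². φR_n = 0.90 × 50 × 2.7813 = 125.2 kips.
Governing: min(208.8, 281.3, 125.2) = 125.2 kips → gross-section yield.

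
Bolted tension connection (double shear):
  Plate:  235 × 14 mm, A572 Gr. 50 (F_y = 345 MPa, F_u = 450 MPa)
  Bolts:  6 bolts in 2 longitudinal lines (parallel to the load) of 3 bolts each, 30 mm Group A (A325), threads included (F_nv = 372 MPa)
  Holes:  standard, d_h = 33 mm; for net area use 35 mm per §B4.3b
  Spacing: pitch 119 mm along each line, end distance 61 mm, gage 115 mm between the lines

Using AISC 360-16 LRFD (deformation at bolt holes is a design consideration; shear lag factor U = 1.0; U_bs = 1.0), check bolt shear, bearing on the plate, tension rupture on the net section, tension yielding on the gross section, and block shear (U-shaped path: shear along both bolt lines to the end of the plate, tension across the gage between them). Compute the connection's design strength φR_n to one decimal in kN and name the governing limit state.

779.6 kN (net-section rupture governs)

Bolt shear: A_b = π(30)²/4 = 706.86 mm². φR_n = 0.75 × 372 × 706.86 × 6 × 2 = 2366.6 kN.
Bearing (14 mm plate, F_u = 450 MPa): end bolts L_c = 61 − 33/2 = 44.5, R_n = min(1.2×44.5×14×450, 2.4×30×14×450) = 336.42 kN/bolt; interior L_c = 119 − 33 = 86, R_n = 453.6 kN/bolt. φR_n = 0.75 × (2×336.42 + 4×453.6) = 1865.4 kN.
Tension rupture (net): A_n = (235 − 2×35)×14 = 2310 mm² (U = 1.0, A_e = A_n). φR_n = 0.75 × 450 × 2310 = 779.6 kN.
Tension yield (gross): A_g = 235×14 = 3290 mm². φR_n = 0.90 × 345 × 3290 = 1021.5 kN.
Block shear: shear path 2×[61+2×119] = 2×299 mm, A_gv = 8372, A_nv = 2×(299 − 2.5×35)×14 = 5922 mm²; tension across gage: (115 − 1×35)×14 = 1120 mm². R_n = min(0.6×450×5922, 0.6×345×8372) + 1.0×450×1120 = min(1598.9, 1733) + 504 = 2102.9 kN. φR_n = 0.75 × 2102.9 = 1577.2 kN.
Governing: min(2366.6, 1865.4, 779.6, 1021.5, 1577.2) = 779.6 kN → net-section rupture.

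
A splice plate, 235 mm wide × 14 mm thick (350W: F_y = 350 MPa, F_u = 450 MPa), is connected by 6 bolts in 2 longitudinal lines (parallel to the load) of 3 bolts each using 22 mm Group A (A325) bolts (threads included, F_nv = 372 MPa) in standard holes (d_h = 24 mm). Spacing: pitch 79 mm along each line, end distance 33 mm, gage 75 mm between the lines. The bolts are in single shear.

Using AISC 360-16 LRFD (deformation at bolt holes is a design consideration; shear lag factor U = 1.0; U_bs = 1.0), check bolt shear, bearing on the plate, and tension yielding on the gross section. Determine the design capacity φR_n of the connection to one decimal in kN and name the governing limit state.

Bolt shear: A_b = π(22)²/4 = 380.13 mm². φR_n = 0.75 × 372 × 380.13 × 6 × 1 = 636.3 kN.
Bearing (14 mm plate, F_u = 450 MPa): end bolts L_c = 33 − 24/2 = 21, R_n = min(1.2×21×14×450, 2.4×22×14×450) = 158.76 kN/bolt; interior L_c = 79 − 24 = 55, R_n = 332.64 kN/bolt. φR_n = 0.75 × (2×158.76 + 4×332.64) = 1236.1 kN.
Tension yield (gross): A_g = 235×14 = 3290 mm². φR_n = 0.90 × 350 × 3290 = 1036.4 kN.
Governing: min(636.3, 1236.1, 1036.4) = 636.3 kN → bolt shear.

636.3 kN (bolt shear governs)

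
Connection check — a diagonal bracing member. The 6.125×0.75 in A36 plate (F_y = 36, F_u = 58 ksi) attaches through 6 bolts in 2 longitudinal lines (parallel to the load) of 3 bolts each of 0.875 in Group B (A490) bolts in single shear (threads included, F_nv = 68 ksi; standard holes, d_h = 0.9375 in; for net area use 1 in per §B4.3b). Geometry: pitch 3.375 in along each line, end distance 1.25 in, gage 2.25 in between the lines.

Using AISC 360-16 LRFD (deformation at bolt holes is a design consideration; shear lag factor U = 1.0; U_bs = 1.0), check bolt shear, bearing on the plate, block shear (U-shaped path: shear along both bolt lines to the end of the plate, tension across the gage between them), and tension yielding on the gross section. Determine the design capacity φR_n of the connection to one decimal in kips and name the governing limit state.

148.8 kips (gross-section yield governs)

Bolt shear: A_b = π(0.875)²/4 = 0.60132 in². φR_n = 0.75 × 68 × 0.60132 × 6 × 1 = 184.0 kips.
Bearing (0.75 in plate, F_u = 58 ksi): end bolts L_c = 1.25 − 0.9375/2 = 0.78125, R_n = min(1.2×0.78125×0.75×58, 2.4×0.875×0.75×58) = 40.781 kips/bolt; interior L_c = 3.375 − 0.9375 = 2.4375, R_n = 91.35 kips/bolt. φR_n = 0.75 × (2×40.781 + 4×91.35) = 335.2 kips.
Block shear: shear path 2×[1.25+2×3.375] = 2×8 in, A_gv = 12, A_nv = 2×(8 − 2.5×1)×0.75 = 8.25 in²; tension across gage: (2.25 − 1×1)×0.75 = 0.9375 in². R_n = min(0.6×58×8.25, 0.6×36×12) + 1.0×58×0.9375 = min(287.1, 259.2) + 54.375 = 313.58 kips. φR_n = 0.75 × 313.58 = 235.2 kips.
Tension yield (gross): A_g = 6.125×0.75 = 4.5938 in². φR_n = 0.90 × 36 × 4.5938 = 148.8 kips.
Governing: min(184.0, 335.2, 235.2, 148.8) = 148.8 kips → gross-section yield.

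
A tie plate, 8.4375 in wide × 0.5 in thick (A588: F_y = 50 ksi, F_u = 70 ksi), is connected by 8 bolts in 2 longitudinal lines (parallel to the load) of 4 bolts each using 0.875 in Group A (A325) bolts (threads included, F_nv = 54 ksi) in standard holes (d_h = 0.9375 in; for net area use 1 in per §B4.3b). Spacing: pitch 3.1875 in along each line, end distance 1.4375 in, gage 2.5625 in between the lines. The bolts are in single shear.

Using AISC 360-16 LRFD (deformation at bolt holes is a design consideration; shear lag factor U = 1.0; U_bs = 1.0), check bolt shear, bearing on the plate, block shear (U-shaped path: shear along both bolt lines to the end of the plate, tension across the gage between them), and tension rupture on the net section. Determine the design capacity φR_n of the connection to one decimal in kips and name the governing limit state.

Bolt shear: A_b = π(0.875)²/4 = 0.60132 in². φR_n = 0.75 × 54 × 0.60132 × 8 × 1 = 194.8 kips.
Bearing (0.5 in plate, F_u = 70 ksi): end bolts L_c = 1.4375 − 0.9375/2 = 0.96875, R_n = min(1.2×0.96875×0.5×70, 2.4×0.875×0.5×70) = 40.688 kips/bolt; interior L_c = 3.1875 − 0.9375 = 2.25, R_n = 73.5 kips/bolt. φR_n = 0.75 × (2×40.688 + 6×73.5) = 391.8 kips.
Block shear: shear path 2×[1.4375+3×3.1875] = 2×11 in, A_gv = 11, A_nv = 2×(11 − 3.5×1)×0.5 = 7.5 in²; tension across gage: (2.5625 − 1×1)×0.5 = 0.78125 in². R_n = min(0.6×70×7.5, 0.6×50×11) + 1.0×70×0.78125 = min(315, 330) + 54.688 = 369.69 kips. φR_n = 0.75 × 369.69 = 277.3 kips.
Tension rupture (net): A_n = (8.4375 − 2×1)×0.5 = 3.2188 in² (U = 1.0, A_e = A_n). φR_n = 0.75 × 70 × 3.2188 = 169.0 kips.
Governing: min(194.8, 391.8, 277.3, 169.0) = 169.0 kips → net-section rupture.

169.0 kips (net-section rupture governs)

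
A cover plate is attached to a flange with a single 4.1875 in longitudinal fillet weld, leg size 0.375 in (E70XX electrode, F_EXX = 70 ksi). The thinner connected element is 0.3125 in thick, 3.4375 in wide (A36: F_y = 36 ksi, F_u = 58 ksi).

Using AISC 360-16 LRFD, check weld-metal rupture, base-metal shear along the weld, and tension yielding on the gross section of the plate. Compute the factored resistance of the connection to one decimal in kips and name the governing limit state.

Weld metal: throat = 0.707×0.375 = 0.26513 in, L = 4.1875 in. φR_n = 0.75 × 0.6 × 70 × 0.26513 × 4.1875 = 35.0 kips.
Base metal shear (0.3125 in plate): yield φR_n = 1.0×0.6×36×0.3125×4.1875 = 28.3 kips; rupture φR_n = 0.75×0.6×58×0.3125×4.1875 = 34.2 kips; take 28.3 kips (yield).
Tension yield (gross): A_g = 3.4375×0.3125 = 1.0742 in². φR_n = 0.90 × 36 × 1.0742 = 34.8 kips.
Governing: min(35.0, 28.3, 34.8) = 28.3 kips → base-metal shear.

28.3 kips (base-metal shear governs)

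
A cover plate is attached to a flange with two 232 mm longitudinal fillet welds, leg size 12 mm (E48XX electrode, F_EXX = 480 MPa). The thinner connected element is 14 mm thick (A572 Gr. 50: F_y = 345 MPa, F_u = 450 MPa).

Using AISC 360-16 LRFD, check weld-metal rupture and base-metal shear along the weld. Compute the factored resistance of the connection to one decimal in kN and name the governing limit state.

Weld metal: throat = 0.707×12 = 8.484 mm, L = 2×232 = 464 mm. φR_n = 0.75 × 0.6 × 480 × 8.484 × 464 = 850.3 kN.
Base metal shear (14 mm plate): yield φR_n = 1.0×0.6×345×14×464 = 1344.7 kN; rupture φR_n = 0.75×0.6×450×14×464 = 1315.4 kN; take 1315.4 kN (rupture).
Governing: min(850.3, 1315.4) = 850.3 kN → weld metal.

850.3 kN (weld metal governs)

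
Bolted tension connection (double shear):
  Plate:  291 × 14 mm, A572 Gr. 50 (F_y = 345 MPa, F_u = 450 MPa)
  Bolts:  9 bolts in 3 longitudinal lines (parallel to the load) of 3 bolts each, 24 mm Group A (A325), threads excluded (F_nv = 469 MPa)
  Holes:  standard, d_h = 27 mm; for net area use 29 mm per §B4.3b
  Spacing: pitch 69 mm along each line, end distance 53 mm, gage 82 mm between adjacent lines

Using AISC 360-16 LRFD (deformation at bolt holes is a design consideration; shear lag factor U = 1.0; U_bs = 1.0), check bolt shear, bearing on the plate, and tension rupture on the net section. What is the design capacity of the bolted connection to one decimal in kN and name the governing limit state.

Bolt shear: A_b = π(24)²/4 = 452.39 mm². φR_n = 0.75 × 469 × 452.39 × 9 × 2 = 2864.3 kN.
Bearing (14 mm plate, F_u = 450 MPa): end bolts L_c = 53 − 27/2 = 39.5, R_n = min(1.2×39.5×14×450, 2.4×24×14×450) = 298.62 kN/bolt; interior L_c = 69 − 27 = 42, R_n = 317.52 kN/bolt. φR_n = 0.75 × (3×298.62 + 6×317.52) = 2100.7 kN.
Tension rupture (net): A_n = (291 − 3×29)×14 = 2856 mm² (U = 1.0, A_e = A_n). φR_n = 0.75 × 450 × 2856 = 963.9 kN.
Governing: min(2864.3, 2100.7, 963.9) = 963.9 kN → net-section rupture.

963.9 kN (net-section rupture governs)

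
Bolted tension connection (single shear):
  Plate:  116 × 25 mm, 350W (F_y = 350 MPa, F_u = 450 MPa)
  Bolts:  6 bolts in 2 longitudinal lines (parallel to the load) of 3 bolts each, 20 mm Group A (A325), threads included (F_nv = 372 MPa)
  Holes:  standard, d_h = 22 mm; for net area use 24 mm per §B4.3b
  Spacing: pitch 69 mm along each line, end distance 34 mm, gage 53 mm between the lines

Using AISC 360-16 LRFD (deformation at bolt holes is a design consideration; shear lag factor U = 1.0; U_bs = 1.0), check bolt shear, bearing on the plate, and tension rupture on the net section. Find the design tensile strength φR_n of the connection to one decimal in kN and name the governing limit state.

525.9 kN (bolt shear governs)

Bolt shear: A_b = π(20)²/4 = 314.16 mm². φR_n = 0.75 × 372 × 314.16 × 6 × 1 = 525.9 kN.
Bearing (25 mm plate, F_u = 450 MPa): end bolts L_c = 34 − 22/2 = 23, R_n = min(1.2×23×25×450, 2.4×20×25×450) = 310.5 kN/bolt; interior L_c = 69 − 22 = 47, R_n = 540 kN/bolt. φR_n = 0.75 × (2×310.5 + 4×540) = 2085.8 kN.
Tension rupture (net): A_n = (116 − 2×24)×25 = 1700 mm² (U = 1.0, A_e = A_n). φR_n = 0.75 × 450 × 1700 = 573.8 kN.
Governing: min(525.9, 2085.8, 573.8) = 525.9 kN → bolt shear.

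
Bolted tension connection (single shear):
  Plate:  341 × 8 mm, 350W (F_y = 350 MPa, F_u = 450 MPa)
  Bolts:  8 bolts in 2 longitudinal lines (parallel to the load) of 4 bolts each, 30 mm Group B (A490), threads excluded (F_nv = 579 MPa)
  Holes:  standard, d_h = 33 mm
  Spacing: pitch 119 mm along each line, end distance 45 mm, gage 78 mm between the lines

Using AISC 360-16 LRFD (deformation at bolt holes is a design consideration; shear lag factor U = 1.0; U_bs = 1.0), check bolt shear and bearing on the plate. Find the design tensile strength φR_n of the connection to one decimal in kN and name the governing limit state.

1351.1 kN (bearing governs)

Bolt shear: A_b = π(30)²/4 = 706.86 mm². φR_n = 0.75 × 579 × 706.86 × 8 × 1 = 2455.6 kN.
Bearing (8 mm plate, F_u = 450 MPa): end bolts L_c = 45 − 33/2 = 28.5, R_n = min(1.2×28.5×8×450, 2.4×30×8×450) = 123.12 kN/bolt; interior L_c = 119 − 33 = 86, R_n = 259.2 kN/bolt. φR_n = 0.75 × (2×123.12 + 6×259.2) = 1351.1 kN.
Governing: min(2455.6, 1351.1) = 1351.1 kN → bearing.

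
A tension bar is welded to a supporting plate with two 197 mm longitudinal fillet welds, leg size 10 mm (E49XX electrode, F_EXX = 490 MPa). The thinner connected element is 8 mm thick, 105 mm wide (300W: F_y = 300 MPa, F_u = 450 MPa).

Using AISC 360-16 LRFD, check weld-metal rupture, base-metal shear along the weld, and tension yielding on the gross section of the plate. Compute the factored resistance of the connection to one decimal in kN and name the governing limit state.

226.8 kN (gross-section yield governs)

Weld metal: throat = 0.707×10 = 7.07 mm, L = 2×197 = 394 mm. φR_n = 0.75 × 0.6 × 490 × 7.07 × 394 = 614.2 kN.
Base metal shear (8 mm plate): yield φR_n = 1.0×0.6×300×8×394 = 567.4 kN; rupture φR_n = 0.75×0.6×450×8×394 = 638.3 kN; take 567.4 kN (yield).
Tension yield (gross): A_g = 105×8 = 840 mm². φR_n = 0.90 × 300 × 840 = 226.8 kN.
Governing: min(614.2, 567.4, 226.8) = 226.8 kN → gross-section yield.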